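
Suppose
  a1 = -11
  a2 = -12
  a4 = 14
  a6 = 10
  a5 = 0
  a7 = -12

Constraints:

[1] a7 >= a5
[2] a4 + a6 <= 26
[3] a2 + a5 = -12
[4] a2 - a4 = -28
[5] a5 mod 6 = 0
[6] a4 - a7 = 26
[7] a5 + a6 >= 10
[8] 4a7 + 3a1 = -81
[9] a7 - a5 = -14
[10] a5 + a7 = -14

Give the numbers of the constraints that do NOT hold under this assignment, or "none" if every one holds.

No — constraints 1, 4, 9, 10 are not satisfied.

[1] a7 = -12, a5 = 0; -12 < 0 (want ≥) — fails.
[2] a4 + a6 = 14 + 10 = 24; 24 ≤ 26 — holds.
[3] a2 + a5 = -12 + 0 = -12 — holds.
[4] a2 - a4 = -12 - 14 = -26, not -28 — fails.
[5] 0 mod 6 = 0 — holds.
[6] a4 - a7 = 14 - (-12) = 26 — holds.
[7] a5 + a6 = 0 + 10 = 10; 10 ≥ 10 — holds.
[8] 4a7 + 3a1 = 4(-12) + 3(-11) = -81 — holds.
[9] a7 - a5 = -12 - 0 = -12, not -14 — fails.
[10] a5 + a7 = 0 + (-12) = -12, not -14 — fails.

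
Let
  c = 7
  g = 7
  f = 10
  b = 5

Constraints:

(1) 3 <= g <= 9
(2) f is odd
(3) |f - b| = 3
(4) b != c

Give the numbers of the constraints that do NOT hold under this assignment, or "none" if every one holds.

(1) g = 7 lies in [3, 9]  ✓
(2) f = 10 is even  ✗
(3) |10 - 5| = 5, not 3  ✗
(4) b = 5, c = 7; distinct  ✓

Constraints 2, 3 do not hold.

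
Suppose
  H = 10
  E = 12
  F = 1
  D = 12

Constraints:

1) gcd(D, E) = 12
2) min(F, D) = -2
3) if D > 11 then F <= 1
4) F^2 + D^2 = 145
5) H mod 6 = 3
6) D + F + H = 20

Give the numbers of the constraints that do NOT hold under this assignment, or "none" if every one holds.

1) gcd(12, 12) = 12  true
2) min(1, 12) = 1, not -2  false
3) D = 12 > 11, so we need F ≤ 1; F = 1 ≤ 1  true
4) F^2 + D^2 = 1^2 + 12^2 = 1 + 144 = 145  true
5) 10 mod 6 = 4, not 3  false
6) D + F + H = 12 + 1 + 10 = 23, not 20  false

Violated: 2, 5, and 6.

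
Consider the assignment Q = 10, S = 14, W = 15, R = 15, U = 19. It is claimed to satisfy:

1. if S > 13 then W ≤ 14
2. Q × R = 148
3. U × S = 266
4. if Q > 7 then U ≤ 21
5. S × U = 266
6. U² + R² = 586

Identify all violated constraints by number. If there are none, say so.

Violated: 1 and 2.

1. S = 14 > 13, so we need W ≤ 14; but W = 15 > 14 — violated.
2. Q × R = 10 × 15 = 150, not 148 — violated.
3. U × S = 19 × 14 = 266 — satisfied.
4. Q = 10 > 7, so we need U ≤ 21; U = 19 ≤ 21 — satisfied.
5. S × U = 14 × 19 = 266 — satisfied.
6. U² + R² = 19² + 15² = 361 + 225 = 586 — satisfied.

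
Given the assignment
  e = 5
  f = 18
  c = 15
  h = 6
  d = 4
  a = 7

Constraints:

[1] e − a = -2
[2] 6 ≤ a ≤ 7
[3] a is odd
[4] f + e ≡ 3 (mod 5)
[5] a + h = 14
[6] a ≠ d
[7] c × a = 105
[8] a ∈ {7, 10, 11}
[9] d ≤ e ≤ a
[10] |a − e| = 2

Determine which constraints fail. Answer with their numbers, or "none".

No — constraint 5 is not satisfied.

[1] e − a = 5 − 7 = -2 — holds.
[2] a = 7 lies in [6, 7] — holds.
[3] a = 7 is odd — holds.
[4] f + e = 23; 23 mod 5 = 3 — holds.
[5] a + h = 7 + 6 = 13, not 14 — does not hold.
[6] a = 7, d = 4; distinct — holds.
[7] c × a = 15 × 7 = 105 — holds.
[8] a = 7 is in {7, 10, 11} — holds.
[9] values 4 ≤ 5 ≤ 7 — holds.
[10] |7 − 5| = 2 — holds.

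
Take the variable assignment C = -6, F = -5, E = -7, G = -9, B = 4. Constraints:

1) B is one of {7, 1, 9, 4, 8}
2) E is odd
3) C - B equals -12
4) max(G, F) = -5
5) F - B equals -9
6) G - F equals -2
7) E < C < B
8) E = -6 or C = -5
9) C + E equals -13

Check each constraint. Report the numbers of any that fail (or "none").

No — constraints 3, 6, and 8 are not satisfied.

1) B = 4 is in {7, 1, 9, 4, 8} — OK.
2) E = -7 is odd — OK.
3) C - B = -6 - 4 = -10, not -12 — violated.
4) max(-9, -5) = -5 — OK.
5) F - B = -5 - 4 = -9 — OK.
6) G - F = -9 - (-5) = -4, not -2 — violated.
7) values -7 < -6 < 4 — OK.
8) E = -7 ≠ -6 and C = -6 ≠ -5; both disjuncts false — violated.
9) C + E = -6 + (-7) = -13 — OK.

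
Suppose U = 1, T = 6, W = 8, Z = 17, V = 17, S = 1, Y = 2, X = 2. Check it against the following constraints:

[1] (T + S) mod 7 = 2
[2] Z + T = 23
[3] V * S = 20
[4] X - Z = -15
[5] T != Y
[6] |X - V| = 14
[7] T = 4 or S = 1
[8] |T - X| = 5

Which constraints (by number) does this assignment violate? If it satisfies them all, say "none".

Constraints 1, 3, 6, 8 do not hold.

[1] T + S = 7; 7 mod 7 = 0, not 2 — violated.
[2] Z + T = 17 + 6 = 23 — OK.
[3] V * S = 17 * 1 = 17, not 20 — violated.
[4] X - Z = 2 - 17 = -15 — OK.
[5] T = 6, Y = 2; distinct — OK.
[6] |2 - 17| = 15, not 14 — violated.
[7] T = 6 ≠ 4, but S = 1 = 1 (second disjunct) — OK.
[8] |6 - 2| = 4, not 5 — violated.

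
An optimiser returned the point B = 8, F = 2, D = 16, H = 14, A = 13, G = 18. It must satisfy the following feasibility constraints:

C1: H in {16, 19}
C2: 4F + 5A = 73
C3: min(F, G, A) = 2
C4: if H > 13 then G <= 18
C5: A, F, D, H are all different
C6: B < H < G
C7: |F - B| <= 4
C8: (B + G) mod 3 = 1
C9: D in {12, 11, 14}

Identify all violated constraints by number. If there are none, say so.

C1: H = 14 is not in {16, 19} — does not hold.
C2: 4F + 5A = 4(2) + 5(13) = 73 — holds.
C3: min(2, 18, 13) = 2 — holds.
C4: H = 14 > 13, so we need G ≤ 18; G = 18 ≤ 18 — holds.
C5: values 13, 2, 16, 14 are pairwise distinct — holds.
C6: values 8 < 14 < 18 — holds.
C7: |2 - 8| = 6; 6 > 4, exceeds bound 4 — does not hold.
C8: B + G = 26; 26 mod 3 = 2, not 1 — does not hold.
C9: D = 16 is not in {12, 11, 14} — does not hold.

No — constraints 1, 7, 8, 9 are not satisfied.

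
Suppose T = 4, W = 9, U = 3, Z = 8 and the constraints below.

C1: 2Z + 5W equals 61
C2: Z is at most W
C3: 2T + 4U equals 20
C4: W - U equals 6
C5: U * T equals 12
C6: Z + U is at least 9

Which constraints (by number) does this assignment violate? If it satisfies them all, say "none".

C1: 2Z + 5W = 2(8) + 5(9) = 61  holds
C2: Z = 8, W = 9; 8 ≤ 9  holds
C3: 2T + 4U = 2(4) + 4(3) = 20  holds
C4: W - U = 9 - 3 = 6  holds
C5: U * T = 3 * 4 = 12  holds
C6: Z + U = 8 + 3 = 11; 11 ≥ 9  holds

No violations.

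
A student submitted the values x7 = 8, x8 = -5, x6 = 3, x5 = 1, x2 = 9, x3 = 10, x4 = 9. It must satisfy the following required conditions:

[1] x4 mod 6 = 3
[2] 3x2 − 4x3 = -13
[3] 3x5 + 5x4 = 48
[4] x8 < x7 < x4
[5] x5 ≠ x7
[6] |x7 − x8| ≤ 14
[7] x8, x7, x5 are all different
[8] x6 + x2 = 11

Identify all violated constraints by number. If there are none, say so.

Constraint 8 does not hold.

[1] 9 mod 6 = 3 — OK.
[2] 3x2 − 4x3 = 3(9) − 4(10) = -13 — OK.
[3] 3x5 + 5x4 = 3(1) + 5(9) = 48 — OK.
[4] values -5 < 8 < 9 — OK.
[5] x5 = 1, x7 = 8; distinct — OK.
[6] |8 − (-5)| = 13; 13 ≤ 14 — OK.
[7] values -5, 8, 1 are pairwise distinct — OK.
[8] x6 + x2 = 3 + 9 = 12, not 11 — violated.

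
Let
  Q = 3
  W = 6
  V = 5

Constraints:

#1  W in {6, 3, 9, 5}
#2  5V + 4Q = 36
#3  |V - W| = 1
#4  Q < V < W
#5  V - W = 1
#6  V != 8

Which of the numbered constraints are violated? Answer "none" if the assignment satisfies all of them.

Constraints 2, 5 do not hold.

#1 W = 6 is in {6, 3, 9, 5}  OK
#2 5V + 4Q = 5(5) + 4(3) = 37, not 36  FAIL
#3 |5 - 6| = 1  OK
#4 values 3 < 5 < 6  OK
#5 V - W = 5 - 6 = -1, not 1  FAIL
#6 V = 5, and 5 ≠ 8  OK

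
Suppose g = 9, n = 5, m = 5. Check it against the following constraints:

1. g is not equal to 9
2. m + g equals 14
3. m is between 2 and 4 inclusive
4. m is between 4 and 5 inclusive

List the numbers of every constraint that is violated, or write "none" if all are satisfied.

1. g = 9, but 9 is required to differ  ✘
2. m + g = 5 + 9 = 14  ✔
3. m = 5 is outside [2, 4]  ✘
4. m = 5 lies in [4, 5]  ✔

Constraints 1, 3 are violated.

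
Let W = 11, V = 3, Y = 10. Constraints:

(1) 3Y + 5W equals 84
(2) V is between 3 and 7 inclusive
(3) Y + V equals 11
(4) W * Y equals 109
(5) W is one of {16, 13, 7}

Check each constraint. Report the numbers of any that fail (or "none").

No — constraints 1, 3, 4, 5 are not satisfied.

(1) 3Y + 5W = 3(10) + 5(11) = 85, not 84 — violated.
(2) V = 3 lies in [3, 7] — OK.
(3) Y + V = 10 + 3 = 13, not 11 — violated.
(4) W * Y = 11 * 10 = 110, not 109 — violated.
(5) W = 11 is not in {16, 13, 7} — violated.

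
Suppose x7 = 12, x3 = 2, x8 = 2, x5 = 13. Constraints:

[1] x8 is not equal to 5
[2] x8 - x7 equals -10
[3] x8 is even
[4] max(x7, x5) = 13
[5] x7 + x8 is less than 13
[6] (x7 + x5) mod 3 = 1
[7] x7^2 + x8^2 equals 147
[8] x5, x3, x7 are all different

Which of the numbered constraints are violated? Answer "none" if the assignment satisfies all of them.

Violated: 5 and 7.

[1] x8 = 2, and 2 ≠ 5  ✓
[2] x8 - x7 = 2 - 12 = -10  ✓
[3] x8 = 2 is even  ✓
[4] max(12, 13) = 13  ✓
[5] x7 + x8 = 12 + 2 = 14; 14 ≥ 13, bound 13 not met  ✗
[6] x7 + x5 = 25; 25 mod 3 = 1  ✓
[7] x7^2 + x8^2 = 12^2 + 2^2 = 144 + 4 = 148, not 147  ✗
[8] values 13, 2, 12 are pairwise distinct  ✓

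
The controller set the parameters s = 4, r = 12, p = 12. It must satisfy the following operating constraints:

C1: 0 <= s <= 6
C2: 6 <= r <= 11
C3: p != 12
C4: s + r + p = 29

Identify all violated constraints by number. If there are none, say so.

C1: s = 4 lies in [0, 6]  holds
C2: r = 12 is outside [6, 11]  fails
C3: p = 12, but 12 is required to differ  fails
C4: s + r + p = 4 + 12 + 12 = 28, not 29  fails

Constraints 2, 3, and 4 do not hold.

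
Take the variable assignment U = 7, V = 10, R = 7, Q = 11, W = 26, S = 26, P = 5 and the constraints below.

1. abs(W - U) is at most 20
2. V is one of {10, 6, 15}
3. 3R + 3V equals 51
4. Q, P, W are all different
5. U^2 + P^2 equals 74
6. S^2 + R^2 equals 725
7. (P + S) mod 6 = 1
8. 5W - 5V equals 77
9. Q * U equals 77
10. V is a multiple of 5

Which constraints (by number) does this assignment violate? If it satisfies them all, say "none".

1. abs(26 - 7) = 19; 19 ≤ 20 — holds.
2. V = 10 is in {10, 6, 15} — holds.
3. 3R + 3V = 3(7) + 3(10) = 51 — holds.
4. values 11, 5, 26 are pairwise distinct — holds.
5. U^2 + P^2 = 7^2 + 5^2 = 49 + 25 = 74 — holds.
6. S^2 + R^2 = 26^2 + 7^2 = 676 + 49 = 725 — holds.
7. P + S = 31; 31 mod 6 = 1 — holds.
8. 5W - 5V = 5(26) - 5(10) = 80, not 77 — does not hold.
9. Q * U = 11 * 7 = 77 — holds.
10. 10 / 5 = 2, so 5 divides 10 — holds.

Violated: 8.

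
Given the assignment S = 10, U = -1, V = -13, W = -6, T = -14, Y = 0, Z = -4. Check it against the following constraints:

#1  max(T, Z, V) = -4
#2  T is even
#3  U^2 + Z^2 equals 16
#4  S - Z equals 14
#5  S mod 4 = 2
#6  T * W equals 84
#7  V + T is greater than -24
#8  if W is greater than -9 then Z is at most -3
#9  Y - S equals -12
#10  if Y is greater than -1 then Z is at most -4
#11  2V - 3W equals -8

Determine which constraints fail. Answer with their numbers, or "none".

The assignment fails constraints 3, 7, 9.

#1 max(-14, -4, -13) = -4  ✓
#2 T = -14 is even  ✓
#3 U^2 + Z^2 = (-1)^2 + (-4)^2 = 1 + 16 = 17, not 16  ✗
#4 S - Z = 10 - (-4) = 14  ✓
#5 10 mod 4 = 2  ✓
#6 T * W = -14 * (-6) = 84  ✓
#7 V + T = -13 + (-14) = -27; -27 ≤ -24, bound -24 not met  ✗
#8 W = -6 > -9, so we need Z ≤ -3; Z = -4 ≤ -3  ✓
#9 Y - S = 0 - 10 = -10, not -12  ✗
#10 Y = 0 > -1, so we need Z ≤ -4; Z = -4 ≤ -4  ✓
#11 2V - 3W = 2(-13) - 3(-6) = -8  ✓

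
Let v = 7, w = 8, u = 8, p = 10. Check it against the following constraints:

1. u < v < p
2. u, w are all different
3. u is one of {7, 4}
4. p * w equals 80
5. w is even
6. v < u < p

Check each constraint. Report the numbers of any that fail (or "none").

Constraints 1, 2, 3 do not hold.

1. values 8, 7, 10; u = 8 is not < v = 7 — violated.
2. u = w = 8, not all different — violated.
3. u = 8 is not in {7, 4} — violated.
4. p * w = 10 * 8 = 80 — satisfied.
5. w = 8 is even — satisfied.
6. values 7 < 8 < 10 — satisfied.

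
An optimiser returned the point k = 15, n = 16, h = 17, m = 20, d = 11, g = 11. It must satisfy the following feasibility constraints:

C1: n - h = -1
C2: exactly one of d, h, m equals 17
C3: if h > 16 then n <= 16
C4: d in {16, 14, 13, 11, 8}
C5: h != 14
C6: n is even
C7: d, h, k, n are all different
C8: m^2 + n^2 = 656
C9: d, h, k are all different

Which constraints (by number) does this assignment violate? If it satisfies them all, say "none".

No violations.

C1: n - h = 16 - 17 = -1  yes
C2: d=11, h=17, m=20; 1 of them equals 17  yes
C3: h = 17 > 16, so we need n ≤ 16; n = 16 ≤ 16  yes
C4: d = 11 is in {16, 14, 13, 11, 8}  yes
C5: h = 17, and 17 ≠ 14  yes
C6: n = 16 is even  yes
C7: values 11, 17, 15, 16 are pairwise distinct  yes
C8: m^2 + n^2 = 20^2 + 16^2 = 400 + 256 = 656  yes
C9: values 11, 17, 15 are pairwise distinct  yes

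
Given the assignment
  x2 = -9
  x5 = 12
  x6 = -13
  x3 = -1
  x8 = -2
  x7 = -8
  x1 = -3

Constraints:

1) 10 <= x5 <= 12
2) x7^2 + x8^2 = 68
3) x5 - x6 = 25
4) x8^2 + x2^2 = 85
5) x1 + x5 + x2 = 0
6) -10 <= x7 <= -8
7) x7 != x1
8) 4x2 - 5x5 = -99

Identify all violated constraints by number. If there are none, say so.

Violated: 8.

1) x5 = 12 lies in [10, 12] — holds.
2) x7^2 + x8^2 = (-8)^2 + (-2)^2 = 64 + 4 = 68 — holds.
3) x5 - x6 = 12 - (-13) = 25 — holds.
4) x8^2 + x2^2 = (-2)^2 + (-9)^2 = 4 + 81 = 85 — holds.
5) x1 + x5 + x2 = -3 + 12 + (-9) = 0 — holds.
6) x7 = -8 lies in [-10, -8] — holds.
7) x7 = -8, x1 = -3; distinct — holds.
8) 4x2 - 5x5 = 4(-9) - 5(12) = -96, not -99 — does not hold.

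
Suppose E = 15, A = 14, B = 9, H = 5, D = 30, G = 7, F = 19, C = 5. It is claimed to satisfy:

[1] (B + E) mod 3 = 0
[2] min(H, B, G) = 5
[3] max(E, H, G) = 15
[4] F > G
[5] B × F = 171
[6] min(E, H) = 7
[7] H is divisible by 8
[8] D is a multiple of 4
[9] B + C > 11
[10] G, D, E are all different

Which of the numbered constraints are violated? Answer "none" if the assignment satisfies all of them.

[1] B + E = 24; 24 mod 3 = 0  true
[2] min(5, 9, 7) = 5  true
[3] max(15, 5, 7) = 15  true
[4] F = 19, G = 7; 19 > 7  true
[5] B × F = 9 × 19 = 171  true
[6] min(15, 5) = 5, not 7  false
[7] 5 = 8×0 + 5, so 8 does not divide 5  false
[8] 30 = 4×7 + 2, so 4 does not divide 30  false
[9] B + C = 9 + 5 = 14; 14 > 11  true
[10] values 7, 30, 15 are pairwise distinct  true

The assignment fails constraints 6, 7, and 8.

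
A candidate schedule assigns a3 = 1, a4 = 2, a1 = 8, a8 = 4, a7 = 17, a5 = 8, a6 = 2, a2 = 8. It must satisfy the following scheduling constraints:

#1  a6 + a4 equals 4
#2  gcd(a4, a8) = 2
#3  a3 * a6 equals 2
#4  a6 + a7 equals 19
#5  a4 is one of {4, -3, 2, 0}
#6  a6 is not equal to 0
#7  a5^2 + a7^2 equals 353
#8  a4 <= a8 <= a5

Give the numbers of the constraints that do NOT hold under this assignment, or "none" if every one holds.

All constraints are satisfied.

#1 a6 + a4 = 2 + 2 = 4  ✓
#2 gcd(2, 4) = 2  ✓
#3 a3 * a6 = 1 * 2 = 2  ✓
#4 a6 + a7 = 2 + 17 = 19  ✓
#5 a4 = 2 is in {4, -3, 2, 0}  ✓
#6 a6 = 2, and 2 ≠ 0  ✓
#7 a5^2 + a7^2 = 8^2 + 17^2 = 64 + 289 = 353  ✓
#8 values 2 <= 4 <= 8  ✓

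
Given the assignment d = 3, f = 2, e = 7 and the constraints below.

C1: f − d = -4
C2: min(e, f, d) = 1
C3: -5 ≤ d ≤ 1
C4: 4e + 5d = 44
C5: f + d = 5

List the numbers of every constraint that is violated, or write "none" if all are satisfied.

Constraints 1, 2, 3, and 4 are violated.

C1: f − d = 2 − 3 = -1, not -4 — does not hold.
C2: min(7, 2, 3) = 2, not 1 — does not hold.
C3: d = 3 is outside [-5, 1] — does not hold.
C4: 4e + 5d = 4(7) + 5(3) = 43, not 44 — does not hold.
C5: f + d = 2 + 3 = 5 — holds.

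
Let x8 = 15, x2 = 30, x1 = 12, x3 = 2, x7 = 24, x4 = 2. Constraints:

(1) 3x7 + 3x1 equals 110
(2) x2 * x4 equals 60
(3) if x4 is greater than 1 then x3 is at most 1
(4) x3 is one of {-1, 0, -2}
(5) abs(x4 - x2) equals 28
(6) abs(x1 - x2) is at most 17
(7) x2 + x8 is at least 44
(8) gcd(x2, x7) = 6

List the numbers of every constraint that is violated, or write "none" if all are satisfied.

(1) 3x7 + 3x1 = 3(24) + 3(12) = 108, not 110  fails
(2) x2 * x4 = 30 * 2 = 60  holds
(3) x4 = 2 > 1, so we need x3 ≤ 1; but x3 = 2 > 1  fails
(4) x3 = 2 is not in {-1, 0, -2}  fails
(5) abs(2 - 30) = 28  holds
(6) abs(12 - 30) = 18; 18 > 17, exceeds bound 17  fails
(7) x2 + x8 = 30 + 15 = 45; 45 ≥ 44  holds
(8) gcd(30, 24) = 6  holds

No — constraints 1, 3, 4, 6 are not satisfied.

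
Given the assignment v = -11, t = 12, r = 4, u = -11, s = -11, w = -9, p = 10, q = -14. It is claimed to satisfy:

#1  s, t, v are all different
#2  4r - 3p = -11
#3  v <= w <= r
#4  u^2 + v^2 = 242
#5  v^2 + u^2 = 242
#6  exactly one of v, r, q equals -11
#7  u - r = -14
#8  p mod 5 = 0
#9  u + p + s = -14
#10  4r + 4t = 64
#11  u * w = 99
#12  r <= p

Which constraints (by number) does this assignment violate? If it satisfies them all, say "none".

No — constraints 1, 2, 7, 9 are not satisfied.

#1 s = v = -11, not all different — violated.
#2 4r - 3p = 4(4) - 3(10) = -14, not -11 — violated.
#3 values -11 <= -9 <= 4 — satisfied.
#4 u^2 + v^2 = (-11)^2 + (-11)^2 = 121 + 121 = 242 — satisfied.
#5 v^2 + u^2 = (-11)^2 + (-11)^2 = 121 + 121 = 242 — satisfied.
#6 v=-11, r=4, q=-14; 1 of them equals -11 — satisfied.
#7 u - r = -11 - 4 = -15, not -14 — violated.
#8 10 mod 5 = 0 — satisfied.
#9 u + p + s = -11 + 10 + (-11) = -12, not -14 — violated.
#10 4r + 4t = 4(4) + 4(12) = 64 — satisfied.
#11 u * w = -11 * (-9) = 99 — satisfied.
#12 r = 4, p = 10; 4 ≤ 10 — satisfied.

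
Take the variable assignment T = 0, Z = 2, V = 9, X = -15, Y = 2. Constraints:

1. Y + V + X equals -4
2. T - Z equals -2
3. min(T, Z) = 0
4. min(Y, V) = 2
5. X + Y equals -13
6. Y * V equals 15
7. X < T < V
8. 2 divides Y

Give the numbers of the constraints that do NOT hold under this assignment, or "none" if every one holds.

Violated: 6.

1. Y + V + X = 2 + 9 + (-15) = -4  ✓
2. T - Z = 0 - 2 = -2  ✓
3. min(0, 2) = 0  ✓
4. min(2, 9) = 2  ✓
5. X + Y = -15 + 2 = -13  ✓
6. Y * V = 2 * 9 = 18, not 15  ✗
7. values -15 < 0 < 9  ✓
8. 2 / 2 = 1, so 2 divides 2  ✓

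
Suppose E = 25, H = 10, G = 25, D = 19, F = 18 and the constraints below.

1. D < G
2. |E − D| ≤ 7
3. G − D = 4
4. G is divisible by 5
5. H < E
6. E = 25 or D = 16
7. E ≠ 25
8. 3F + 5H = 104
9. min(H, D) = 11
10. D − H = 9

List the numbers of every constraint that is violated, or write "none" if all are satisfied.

1. D = 19, G = 25; 19 < 25 — holds.
2. |25 − 19| = 6; 6 ≤ 7 — holds.
3. G − D = 25 − 19 = 6, not 4 — fails.
4. 25 / 5 = 5, so 5 divides 25 — holds.
5. H = 10, E = 25; 10 < 25 — holds.
6. E = 25 = 25 (first disjunct) — holds.
7. E = 25, but 25 is required to differ — fails.
8. 3F + 5H = 3(18) + 5(10) = 104 — holds.
9. min(10, 19) = 10, not 11 — fails.
10. D − H = 19 − 10 = 9 — holds.

Violated: 3, 7, and 9.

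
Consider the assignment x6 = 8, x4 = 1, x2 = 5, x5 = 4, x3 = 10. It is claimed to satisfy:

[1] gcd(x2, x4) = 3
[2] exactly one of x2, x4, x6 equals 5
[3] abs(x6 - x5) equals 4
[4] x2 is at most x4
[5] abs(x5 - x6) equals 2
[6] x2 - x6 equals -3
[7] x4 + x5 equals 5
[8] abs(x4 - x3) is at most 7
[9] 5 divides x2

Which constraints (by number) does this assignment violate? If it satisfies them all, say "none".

[1] gcd(5, 1) = 1, not 3 — violated.
[2] x2=5, x4=1, x6=8; 1 of them equals 5 — satisfied.
[3] abs(8 - 4) = 4 — satisfied.
[4] x2 = 5, x4 = 1; 5 > 1 (want ≤) — violated.
[5] abs(4 - 8) = 4, not 2 — violated.
[6] x2 - x6 = 5 - 8 = -3 — satisfied.
[7] x4 + x5 = 1 + 4 = 5 — satisfied.
[8] abs(1 - 10) = 9; 9 > 7, exceeds bound 7 — violated.
[9] 5 / 5 = 1, so 5 divides 5 — satisfied.

No — constraints 1, 4, 5, and 8 are not satisfied.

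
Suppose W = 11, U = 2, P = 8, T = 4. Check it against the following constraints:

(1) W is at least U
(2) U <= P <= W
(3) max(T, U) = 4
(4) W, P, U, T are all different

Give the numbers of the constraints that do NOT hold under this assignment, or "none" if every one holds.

No violations.

(1) W = 11, U = 2; 11 ≥ 2 — satisfied.
(2) values 2 <= 8 <= 11 — satisfied.
(3) max(4, 2) = 4 — satisfied.
(4) values 11, 8, 2, 4 are pairwise distinct — satisfied.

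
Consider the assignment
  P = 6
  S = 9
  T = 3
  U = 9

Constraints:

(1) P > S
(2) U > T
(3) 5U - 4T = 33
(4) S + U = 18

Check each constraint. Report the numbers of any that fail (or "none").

Constraint 1 does not hold.

(1) P = 6, S = 9; 6 ≤ 9 (want >) — fails.
(2) U = 9, T = 3; 9 > 3 — holds.
(3) 5U - 4T = 5(9) - 4(3) = 33 — holds.
(4) S + U = 9 + 9 = 18 — holds.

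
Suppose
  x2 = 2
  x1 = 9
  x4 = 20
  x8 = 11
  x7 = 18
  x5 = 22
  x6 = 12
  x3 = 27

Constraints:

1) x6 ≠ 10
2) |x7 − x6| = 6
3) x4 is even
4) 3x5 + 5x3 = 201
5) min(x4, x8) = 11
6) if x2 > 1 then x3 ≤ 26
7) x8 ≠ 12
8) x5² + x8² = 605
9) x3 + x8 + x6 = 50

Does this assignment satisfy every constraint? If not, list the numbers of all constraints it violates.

No — constraint 6 is not satisfied.

1) x6 = 12, and 12 ≠ 10  ✓
2) |18 − 12| = 6  ✓
3) x4 = 20 is even  ✓
4) 3x5 + 5x3 = 3(22) + 5(27) = 201  ✓
5) min(20, 11) = 11  ✓
6) x2 = 2 > 1, so we need x3 ≤ 26; but x3 = 27 > 26  ✗
7) x8 = 11, and 11 ≠ 12  ✓
8) x5² + x8² = 22² + 11² = 484 + 121 = 605  ✓
9) x3 + x8 + x6 = 27 + 11 + 12 = 50  ✓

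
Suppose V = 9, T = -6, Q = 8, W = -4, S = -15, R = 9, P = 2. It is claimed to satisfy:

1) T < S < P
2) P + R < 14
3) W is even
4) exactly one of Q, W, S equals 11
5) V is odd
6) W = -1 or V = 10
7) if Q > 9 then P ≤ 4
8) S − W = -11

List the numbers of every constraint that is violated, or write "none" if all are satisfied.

No — constraints 1, 4, and 6 are not satisfied.

1) values -6, -15, 2; T = -6 is not < S = -15 — violated.
2) P + R = 2 + 9 = 11; 11 < 14 — OK.
3) W = -4 is even — OK.
4) Q=8, W=-4, S=-15; 0 of them equal 11, not exactly one — violated.
5) V = 9 is odd — OK.
6) W = -4 ≠ -1 and V = 9 ≠ 10; both disjuncts false — violated.
7) Q = 8, not > 9; antecedent false, conditional vacuously true — OK.
8) S − W = -15 − (-4) = -11 — OK.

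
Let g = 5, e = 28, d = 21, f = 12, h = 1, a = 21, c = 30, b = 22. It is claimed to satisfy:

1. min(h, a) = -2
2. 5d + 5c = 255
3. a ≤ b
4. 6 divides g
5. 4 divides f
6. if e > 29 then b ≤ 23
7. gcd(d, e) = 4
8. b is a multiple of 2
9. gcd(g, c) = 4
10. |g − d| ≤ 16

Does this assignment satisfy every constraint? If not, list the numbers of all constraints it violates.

1. min(1, 21) = 1, not -2  ✘
2. 5d + 5c = 5(21) + 5(30) = 255  ✔
3. a = 21, b = 22; 21 ≤ 22  ✔
4. 5 = 6×0 + 5, so 6 does not divide 5  ✘
5. 12 / 4 = 3, so 4 divides 12  ✔
6. e = 28, not > 29; antecedent false, conditional vacuously true  ✔
7. gcd(21, 28) = 7, not 4  ✘
8. 22 / 2 = 11, so 2 divides 22  ✔
9. gcd(5, 30) = 5, not 4  ✘
10. |5 − 21| = 16; 16 ≤ 16  ✔

No — constraints 1, 4, 7, and 9 are not satisfied.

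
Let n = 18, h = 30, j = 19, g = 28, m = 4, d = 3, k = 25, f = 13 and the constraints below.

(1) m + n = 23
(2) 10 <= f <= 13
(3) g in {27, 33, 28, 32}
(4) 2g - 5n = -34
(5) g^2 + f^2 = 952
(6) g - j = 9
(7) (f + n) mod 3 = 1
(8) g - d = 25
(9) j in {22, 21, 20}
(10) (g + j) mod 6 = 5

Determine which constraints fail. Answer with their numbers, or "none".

Constraints 1, 5, 9 are violated.

(1) m + n = 4 + 18 = 22, not 23 — violated.
(2) f = 13 lies in [10, 13] — satisfied.
(3) g = 28 is in {27, 33, 28, 32} — satisfied.
(4) 2g - 5n = 2(28) - 5(18) = -34 — satisfied.
(5) g^2 + f^2 = 28^2 + 13^2 = 784 + 169 = 953, not 952 — violated.
(6) g - j = 28 - 19 = 9 — satisfied.
(7) f + n = 31; 31 mod 3 = 1 — satisfied.
(8) g - d = 28 - 3 = 25 — satisfied.
(9) j = 19 is not in {22, 21, 20} — violated.
(10) g + j = 47; 47 mod 6 = 5 — satisfied.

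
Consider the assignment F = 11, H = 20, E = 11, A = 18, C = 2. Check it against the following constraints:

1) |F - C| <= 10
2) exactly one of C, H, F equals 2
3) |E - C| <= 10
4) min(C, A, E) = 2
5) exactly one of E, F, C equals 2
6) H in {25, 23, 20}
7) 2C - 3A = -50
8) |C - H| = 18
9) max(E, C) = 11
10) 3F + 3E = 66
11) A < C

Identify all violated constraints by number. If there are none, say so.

1) |11 - 2| = 9; 9 ≤ 10 — OK.
2) C=2, H=20, F=11; 1 of them equals 2 — OK.
3) |11 - 2| = 9; 9 ≤ 10 — OK.
4) min(2, 18, 11) = 2 — OK.
5) E=11, F=11, C=2; 1 of them equals 2 — OK.
6) H = 20 is in {25, 23, 20} — OK.
7) 2C - 3A = 2(2) - 3(18) = -50 — OK.
8) |2 - 20| = 18 — OK.
9) max(11, 2) = 11 — OK.
10) 3F + 3E = 3(11) + 3(11) = 66 — OK.
11) A = 18, C = 2; 18 ≥ 2 (want <) — violated.

Violated: 11.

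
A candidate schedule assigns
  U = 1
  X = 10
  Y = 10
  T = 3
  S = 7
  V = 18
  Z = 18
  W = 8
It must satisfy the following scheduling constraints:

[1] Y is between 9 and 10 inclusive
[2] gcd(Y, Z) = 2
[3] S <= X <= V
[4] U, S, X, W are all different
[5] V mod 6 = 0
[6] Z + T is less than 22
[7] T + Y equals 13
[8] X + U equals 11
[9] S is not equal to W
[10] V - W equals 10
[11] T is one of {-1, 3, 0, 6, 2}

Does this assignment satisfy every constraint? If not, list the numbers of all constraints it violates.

[1] Y = 10 lies in [9, 10] — holds.
[2] gcd(10, 18) = 2 — holds.
[3] values 7 <= 10 <= 18 — holds.
[4] values 1, 7, 10, 8 are pairwise distinct — holds.
[5] 18 mod 6 = 0 — holds.
[6] Z + T = 18 + 3 = 21; 21 < 22 — holds.
[7] T + Y = 3 + 10 = 13 — holds.
[8] X + U = 10 + 1 = 11 — holds.
[9] S = 7, W = 8; distinct — holds.
[10] V - W = 18 - 8 = 10 — holds.
[11] T = 3 is in {-1, 3, 0, 6, 2} — holds.

All constraints are satisfied.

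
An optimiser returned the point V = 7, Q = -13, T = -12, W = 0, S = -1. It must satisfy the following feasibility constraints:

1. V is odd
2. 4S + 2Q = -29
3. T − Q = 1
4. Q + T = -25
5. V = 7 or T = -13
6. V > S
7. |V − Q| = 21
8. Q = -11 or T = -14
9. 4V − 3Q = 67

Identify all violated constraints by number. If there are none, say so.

Violated: 2, 7, and 8.

1. V = 7 is odd  ✔
2. 4S + 2Q = 4(-1) + 2(-13) = -30, not -29  ✘
3. T − Q = -12 − (-13) = 1  ✔
4. Q + T = -13 + (-12) = -25  ✔
5. V = 7 = 7 (first disjunct)  ✔
6. V = 7, S = -1; 7 > -1  ✔
7. |7 − (-13)| = 20, not 21  ✘
8. Q = -13 ≠ -11 and T = -12 ≠ -14; both disjuncts false  ✘
9. 4V − 3Q = 4(7) − 3(-13) = 67  ✔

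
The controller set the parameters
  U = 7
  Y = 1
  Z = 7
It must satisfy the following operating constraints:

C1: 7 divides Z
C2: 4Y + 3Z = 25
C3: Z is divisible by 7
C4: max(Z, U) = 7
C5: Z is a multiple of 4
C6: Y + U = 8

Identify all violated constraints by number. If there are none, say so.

Violated: 5.

C1: 7 / 7 = 1, so 7 divides 7 — holds.
C2: 4Y + 3Z = 4(1) + 3(7) = 25 — holds.
C3: 7 / 7 = 1, so 7 divides 7 — holds.
C4: max(7, 7) = 7 — holds.
C5: 7 = 4×1 + 3, so 4 does not divide 7 — fails.
C6: Y + U = 1 + 7 = 8 — holds.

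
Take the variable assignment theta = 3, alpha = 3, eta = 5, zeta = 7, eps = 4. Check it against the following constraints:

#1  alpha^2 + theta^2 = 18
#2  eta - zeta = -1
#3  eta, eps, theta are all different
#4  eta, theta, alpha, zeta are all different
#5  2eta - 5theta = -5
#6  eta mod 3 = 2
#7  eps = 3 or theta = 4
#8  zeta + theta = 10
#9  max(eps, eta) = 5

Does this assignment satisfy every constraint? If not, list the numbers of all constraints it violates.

#1 alpha^2 + theta^2 = 3^2 + 3^2 = 9 + 9 = 18 — holds.
#2 eta - zeta = 5 - 7 = -2, not -1 — fails.
#3 values 5, 4, 3 are pairwise distinct — holds.
#4 theta = alpha = 3, not all different — fails.
#5 2eta - 5theta = 2(5) - 5(3) = -5 — holds.
#6 5 mod 3 = 2 — holds.
#7 eps = 4 ≠ 3 and theta = 3 ≠ 4; both disjuncts false — fails.
#8 zeta + theta = 7 + 3 = 10 — holds.
#9 max(4, 5) = 5 — holds.

Violated: 2, 4, 7.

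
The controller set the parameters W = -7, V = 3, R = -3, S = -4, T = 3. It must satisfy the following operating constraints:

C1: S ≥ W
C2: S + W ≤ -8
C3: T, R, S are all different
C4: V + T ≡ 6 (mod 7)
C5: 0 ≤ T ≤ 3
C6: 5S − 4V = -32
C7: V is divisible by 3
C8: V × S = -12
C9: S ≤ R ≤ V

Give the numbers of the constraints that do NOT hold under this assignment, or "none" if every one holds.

Yes — all constraints hold.

C1: S = -4, W = -7; -4 ≥ -7  yes
C2: S + W = -4 + (-7) = -11; -11 ≤ -8  yes
C3: values 3, -3, -4 are pairwise distinct  yes
C4: V + T = 6; 6 mod 7 = 6  yes
C5: T = 3 lies in [0, 3]  yes
C6: 5S − 4V = 5(-4) − 4(3) = -32  yes
C7: 3 / 3 = 1, so 3 divides 3  yes
C8: V × S = 3 × (-4) = -12  yes
C9: values -4 ≤ -3 ≤ 3  yes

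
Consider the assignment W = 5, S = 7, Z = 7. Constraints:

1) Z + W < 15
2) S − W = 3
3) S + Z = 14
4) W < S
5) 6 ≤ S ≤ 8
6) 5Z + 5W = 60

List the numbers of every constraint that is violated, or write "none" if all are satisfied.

1) Z + W = 7 + 5 = 12; 12 < 15  ✓
2) S − W = 7 − 5 = 2, not 3  ✗
3) S + Z = 7 + 7 = 14  ✓
4) W = 5, S = 7; 5 < 7  ✓
5) S = 7 lies in [6, 8]  ✓
6) 5Z + 5W = 5(7) + 5(5) = 60  ✓

Constraint 2 does not hold.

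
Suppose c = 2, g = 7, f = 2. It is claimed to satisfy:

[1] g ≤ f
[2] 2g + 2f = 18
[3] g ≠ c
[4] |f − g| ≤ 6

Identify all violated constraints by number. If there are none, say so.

Violated: 1.

[1] g = 7, f = 2; 7 > 2 (want ≤)  no
[2] 2g + 2f = 2(7) + 2(2) = 18  yes
[3] g = 7, c = 2; distinct  yes
[4] |2 − 7| = 5; 5 ≤ 6  yes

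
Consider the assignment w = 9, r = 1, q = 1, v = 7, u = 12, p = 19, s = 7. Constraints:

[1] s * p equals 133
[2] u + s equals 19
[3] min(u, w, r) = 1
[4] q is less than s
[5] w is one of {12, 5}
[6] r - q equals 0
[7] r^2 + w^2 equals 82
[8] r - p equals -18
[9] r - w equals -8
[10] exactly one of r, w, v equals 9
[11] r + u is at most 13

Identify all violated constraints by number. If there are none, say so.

[1] s * p = 7 * 19 = 133 — holds.
[2] u + s = 12 + 7 = 19 — holds.
[3] min(12, 9, 1) = 1 — holds.
[4] q = 1, s = 7; 1 < 7 — holds.
[5] w = 9 is not in {12, 5} — does not hold.
[6] r - q = 1 - 1 = 0 — holds.
[7] r^2 + w^2 = 1^2 + 9^2 = 1 + 81 = 82 — holds.
[8] r - p = 1 - 19 = -18 — holds.
[9] r - w = 1 - 9 = -8 — holds.
[10] r=1, w=9, v=7; 1 of them equals 9 — holds.
[11] r + u = 1 + 12 = 13; 13 ≤ 13 — holds.

The assignment fails constraint 5.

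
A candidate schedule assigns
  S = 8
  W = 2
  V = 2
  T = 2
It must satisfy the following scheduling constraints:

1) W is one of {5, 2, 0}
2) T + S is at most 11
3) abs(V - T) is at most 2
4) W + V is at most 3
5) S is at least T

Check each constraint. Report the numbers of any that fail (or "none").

1) W = 2 is in {5, 2, 0}  holds
2) T + S = 2 + 8 = 10; 10 ≤ 11  holds
3) abs(2 - 2) = 0; 0 ≤ 2  holds
4) W + V = 2 + 2 = 4; 4 > 3, bound 3 not met  fails
5) S = 8, T = 2; 8 ≥ 2  holds

Constraint 4 is violated.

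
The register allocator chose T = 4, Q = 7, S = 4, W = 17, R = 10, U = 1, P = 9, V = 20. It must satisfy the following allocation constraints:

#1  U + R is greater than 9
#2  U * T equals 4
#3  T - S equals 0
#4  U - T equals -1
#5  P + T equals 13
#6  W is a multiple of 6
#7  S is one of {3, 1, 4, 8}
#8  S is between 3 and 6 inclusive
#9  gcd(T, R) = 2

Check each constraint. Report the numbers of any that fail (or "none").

#1 U + R = 1 + 10 = 11; 11 > 9  yes
#2 U * T = 1 * 4 = 4  yes
#3 T - S = 4 - 4 = 0  yes
#4 U - T = 1 - 4 = -3, not -1  no
#5 P + T = 9 + 4 = 13  yes
#6 17 = 6*2 + 5, so 6 does not divide 17  no
#7 S = 4 is in {3, 1, 4, 8}  yes
#8 S = 4 lies in [3, 6]  yes
#9 gcd(4, 10) = 2  yes

Constraints 4, 6 are violated.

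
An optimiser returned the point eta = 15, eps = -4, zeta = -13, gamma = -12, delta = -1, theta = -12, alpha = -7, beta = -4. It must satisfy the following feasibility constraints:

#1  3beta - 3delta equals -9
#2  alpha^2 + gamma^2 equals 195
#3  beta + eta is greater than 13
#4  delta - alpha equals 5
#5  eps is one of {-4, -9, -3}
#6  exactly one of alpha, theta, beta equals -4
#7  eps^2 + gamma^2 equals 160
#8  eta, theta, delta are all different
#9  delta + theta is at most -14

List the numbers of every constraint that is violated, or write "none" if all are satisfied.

#1 3beta - 3delta = 3(-4) - 3(-1) = -9 — holds.
#2 alpha^2 + gamma^2 = (-7)^2 + (-12)^2 = 49 + 144 = 193, not 195 — does not hold.
#3 beta + eta = -4 + 15 = 11; 11 ≤ 13, bound 13 not met — does not hold.
#4 delta - alpha = -1 - (-7) = 6, not 5 — does not hold.
#5 eps = -4 is in {-4, -9, -3} — holds.
#6 alpha=-7, theta=-12, beta=-4; 1 of them equals -4 — holds.
#7 eps^2 + gamma^2 = (-4)^2 + (-12)^2 = 16 + 144 = 160 — holds.
#8 values 15, -12, -1 are pairwise distinct — holds.
#9 delta + theta = -1 + (-12) = -13; -13 > -14, bound -14 not met — does not hold.

Violated: 2, 3, 4, 9.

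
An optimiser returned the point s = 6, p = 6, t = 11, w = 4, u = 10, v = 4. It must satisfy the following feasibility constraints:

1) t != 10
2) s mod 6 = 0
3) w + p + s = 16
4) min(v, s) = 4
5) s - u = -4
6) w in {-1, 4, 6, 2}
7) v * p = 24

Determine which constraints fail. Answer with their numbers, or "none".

All constraints are satisfied.

1) t = 11, and 11 ≠ 10 — satisfied.
2) 6 mod 6 = 0 — satisfied.
3) w + p + s = 4 + 6 + 6 = 16 — satisfied.
4) min(4, 6) = 4 — satisfied.
5) s - u = 6 - 10 = -4 — satisfied.
6) w = 4 is in {-1, 4, 6, 2} — satisfied.
7) v * p = 4 * 6 = 24 — satisfied.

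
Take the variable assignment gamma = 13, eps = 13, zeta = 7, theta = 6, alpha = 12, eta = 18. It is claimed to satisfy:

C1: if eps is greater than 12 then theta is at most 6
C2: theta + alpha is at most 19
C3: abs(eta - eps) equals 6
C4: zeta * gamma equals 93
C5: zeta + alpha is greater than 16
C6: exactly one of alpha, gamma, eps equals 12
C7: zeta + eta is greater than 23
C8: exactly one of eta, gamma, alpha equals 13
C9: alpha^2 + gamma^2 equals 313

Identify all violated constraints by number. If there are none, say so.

Violated: 3 and 4.

C1: eps = 13 > 12, so we need theta ≤ 6; theta = 6 ≤ 6 — holds.
C2: theta + alpha = 6 + 12 = 18; 18 ≤ 19 — holds.
C3: abs(18 - 13) = 5, not 6 — fails.
C4: zeta * gamma = 7 * 13 = 91, not 93 — fails.
C5: zeta + alpha = 7 + 12 = 19; 19 > 16 — holds.
C6: alpha=12, gamma=13, eps=13; 1 of them equals 12 — holds.
C7: zeta + eta = 7 + 18 = 25; 25 > 23 — holds.
C8: eta=18, gamma=13, alpha=12; 1 of them equals 13 — holds.
C9: alpha^2 + gamma^2 = 12^2 + 13^2 = 144 + 169 = 313 — holds.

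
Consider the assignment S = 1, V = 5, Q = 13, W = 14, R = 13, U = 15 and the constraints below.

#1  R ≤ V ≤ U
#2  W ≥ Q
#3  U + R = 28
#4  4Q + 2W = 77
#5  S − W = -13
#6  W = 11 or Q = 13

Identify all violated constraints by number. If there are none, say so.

#1 values 13, 5, 15; R = 13 is not ≤ V = 5 — does not hold.
#2 W = 14, Q = 13; 14 ≥ 13 — holds.
#3 U + R = 15 + 13 = 28 — holds.
#4 4Q + 2W = 4(13) + 2(14) = 80, not 77 — does not hold.
#5 S − W = 1 − 14 = -13 — holds.
#6 W = 14 ≠ 11, but Q = 13 = 13 (second disjunct) — holds.

The assignment fails constraints 1, 4.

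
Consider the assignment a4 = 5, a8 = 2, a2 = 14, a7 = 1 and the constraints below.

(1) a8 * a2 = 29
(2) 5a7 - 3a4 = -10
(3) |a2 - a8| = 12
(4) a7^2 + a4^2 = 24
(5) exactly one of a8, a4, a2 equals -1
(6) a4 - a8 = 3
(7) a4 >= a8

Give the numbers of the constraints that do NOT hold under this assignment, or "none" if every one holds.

Constraints 1, 4, 5 do not hold.

(1) a8 * a2 = 2 * 14 = 28, not 29 — does not hold.
(2) 5a7 - 3a4 = 5(1) - 3(5) = -10 — holds.
(3) |14 - 2| = 12 — holds.
(4) a7^2 + a4^2 = 1^2 + 5^2 = 1 + 25 = 26, not 24 — does not hold.
(5) a8=2, a4=5, a2=14; 0 of them equal -1, not exactly one — does not hold.
(6) a4 - a8 = 5 - 2 = 3 — holds.
(7) a4 = 5, a8 = 2; 5 ≥ 2 — holds.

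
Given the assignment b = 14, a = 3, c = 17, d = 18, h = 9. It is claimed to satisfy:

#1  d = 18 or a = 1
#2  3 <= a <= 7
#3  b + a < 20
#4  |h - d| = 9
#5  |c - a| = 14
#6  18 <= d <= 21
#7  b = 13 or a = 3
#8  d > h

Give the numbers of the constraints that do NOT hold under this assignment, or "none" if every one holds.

All constraints are satisfied.

#1 d = 18 = 18 (first disjunct)  ✓
#2 a = 3 lies in [3, 7]  ✓
#3 b + a = 14 + 3 = 17; 17 < 20  ✓
#4 |9 - 18| = 9  ✓
#5 |17 - 3| = 14  ✓
#6 d = 18 lies in [18, 21]  ✓
#7 b = 14 ≠ 13, but a = 3 = 3 (second disjunct)  ✓
#8 d = 18, h = 9; 18 > 9  ✓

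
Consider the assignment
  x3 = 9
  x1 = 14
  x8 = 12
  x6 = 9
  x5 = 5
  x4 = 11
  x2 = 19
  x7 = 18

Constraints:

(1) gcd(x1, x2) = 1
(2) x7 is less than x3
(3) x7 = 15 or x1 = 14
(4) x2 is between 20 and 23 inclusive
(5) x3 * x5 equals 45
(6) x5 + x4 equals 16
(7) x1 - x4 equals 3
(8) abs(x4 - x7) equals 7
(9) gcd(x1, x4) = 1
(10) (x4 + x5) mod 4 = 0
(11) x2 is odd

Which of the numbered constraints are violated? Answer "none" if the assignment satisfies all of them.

Violated: 2 and 4.

(1) gcd(14, 19) = 1 — holds.
(2) x7 = 18, x3 = 9; 18 ≥ 9 (want <) — does not hold.
(3) x7 = 18 ≠ 15, but x1 = 14 = 14 (second disjunct) — holds.
(4) x2 = 19 is outside [20, 23] — does not hold.
(5) x3 * x5 = 9 * 5 = 45 — holds.
(6) x5 + x4 = 5 + 11 = 16 — holds.
(7) x1 - x4 = 14 - 11 = 3 — holds.
(8) abs(11 - 18) = 7 — holds.
(9) gcd(14, 11) = 1 — holds.
(10) x4 + x5 = 16; 16 mod 4 = 0 — holds.
(11) x2 = 19 is odd — holds.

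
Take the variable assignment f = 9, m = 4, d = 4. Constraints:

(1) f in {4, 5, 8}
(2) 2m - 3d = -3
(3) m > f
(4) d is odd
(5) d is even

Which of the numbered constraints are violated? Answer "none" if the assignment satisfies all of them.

Constraints 1, 2, 3, and 4 are violated.

(1) f = 9 is not in {4, 5, 8} — violated.
(2) 2m - 3d = 2(4) - 3(4) = -4, not -3 — violated.
(3) m = 4, f = 9; 4 ≤ 9 (want >) — violated.
(4) d = 4 is even — violated.
(5) d = 4 is even — satisfied.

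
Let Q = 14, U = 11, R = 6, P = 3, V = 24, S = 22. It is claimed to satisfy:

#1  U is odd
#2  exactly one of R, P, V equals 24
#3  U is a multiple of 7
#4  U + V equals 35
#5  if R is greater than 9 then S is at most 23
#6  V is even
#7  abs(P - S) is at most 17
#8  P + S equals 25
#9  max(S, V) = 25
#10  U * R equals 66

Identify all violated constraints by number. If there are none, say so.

#1 U = 11 is odd  OK
#2 R=6, P=3, V=24; 1 of them equals 24  OK
#3 11 = 7*1 + 4, so 7 does not divide 11  FAIL
#4 U + V = 11 + 24 = 35  OK
#5 R = 6, not > 9; antecedent false, conditional vacuously true  OK
#6 V = 24 is even  OK
#7 abs(3 - 22) = 19; 19 > 17, exceeds bound 17  FAIL
#8 P + S = 3 + 22 = 25  OK
#9 max(22, 24) = 24, not 25  FAIL
#10 U * R = 11 * 6 = 66  OK

No — constraints 3, 7, and 9 are not satisfied.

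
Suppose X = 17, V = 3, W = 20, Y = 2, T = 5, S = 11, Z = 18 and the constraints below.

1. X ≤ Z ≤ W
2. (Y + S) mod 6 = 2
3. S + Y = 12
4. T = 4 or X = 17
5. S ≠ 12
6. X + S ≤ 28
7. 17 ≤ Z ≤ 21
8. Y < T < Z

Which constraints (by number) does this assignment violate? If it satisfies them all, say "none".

1. values 17 ≤ 18 ≤ 20  holds
2. Y + S = 13; 13 mod 6 = 1, not 2  fails
3. S + Y = 11 + 2 = 13, not 12  fails
4. T = 5 ≠ 4, but X = 17 = 17 (second disjunct)  holds
5. S = 11, and 11 ≠ 12  holds
6. X + S = 17 + 11 = 28; 28 ≤ 28  holds
7. Z = 18 lies in [17, 21]  holds
8. values 2 < 5 < 18  holds

Constraints 2 and 3 are violated.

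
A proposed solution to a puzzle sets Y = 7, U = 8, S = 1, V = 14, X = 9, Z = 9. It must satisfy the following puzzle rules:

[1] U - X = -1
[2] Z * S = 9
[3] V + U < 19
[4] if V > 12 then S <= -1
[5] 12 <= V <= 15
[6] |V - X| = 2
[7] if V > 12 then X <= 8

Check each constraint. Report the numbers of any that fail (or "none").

[1] U - X = 8 - 9 = -1  ✔
[2] Z * S = 9 * 1 = 9  ✔
[3] V + U = 14 + 8 = 22; 22 ≥ 19, bound 19 not met  ✘
[4] V = 14 > 12, so we need S ≤ -1; but S = 1 > -1  ✘
[5] V = 14 lies in [12, 15]  ✔
[6] |14 - 9| = 5, not 2  ✘
[7] V = 14 > 12, so we need X ≤ 8; but X = 9 > 8  ✘

Constraints 3, 4, 6, and 7 do not hold.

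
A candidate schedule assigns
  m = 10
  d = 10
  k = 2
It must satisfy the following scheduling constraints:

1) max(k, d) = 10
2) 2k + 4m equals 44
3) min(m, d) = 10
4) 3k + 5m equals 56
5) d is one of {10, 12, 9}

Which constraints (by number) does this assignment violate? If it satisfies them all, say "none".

1) max(2, 10) = 10  ✓
2) 2k + 4m = 2(2) + 4(10) = 44  ✓
3) min(10, 10) = 10  ✓
4) 3k + 5m = 3(2) + 5(10) = 56  ✓
5) d = 10 is in {10, 12, 9}  ✓

All constraints are satisfied.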